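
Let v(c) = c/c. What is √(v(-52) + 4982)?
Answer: √4983 ≈ 70.590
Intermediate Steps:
v(c) = 1
√(v(-52) + 4982) = √(1 + 4982) = √4983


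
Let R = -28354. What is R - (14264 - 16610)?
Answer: -26008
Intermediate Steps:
R - (14264 - 16610) = -28354 - (14264 - 16610) = -28354 - 1*(-2346) = -28354 + 2346 = -26008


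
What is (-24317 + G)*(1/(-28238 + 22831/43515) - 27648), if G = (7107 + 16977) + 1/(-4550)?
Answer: 36016068284646547437/5590829512450 ≈ 6.4420e+6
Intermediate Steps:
G = 109582199/4550 (G = 24084 - 1/4550 = 109582199/4550 ≈ 24084.)
(-24317 + G)*(1/(-28238 + 22831/43515) - 27648) = (-24317 + 109582199/4550)*(1/(-28238 + 22831/43515) - 27648) = -1060151*(1/(-28238 + 22831*(1/43515)) - 27648)/4550 = -1060151*(1/(-28238 + 22831/43515) - 27648)/4550 = -1060151*(1/(-1228753739/43515) - 27648)/4550 = -1060151*(-43515/1228753739 - 27648)/4550 = -1060151/4550*(-33972583419387/1228753739) = 36016068284646547437/5590829512450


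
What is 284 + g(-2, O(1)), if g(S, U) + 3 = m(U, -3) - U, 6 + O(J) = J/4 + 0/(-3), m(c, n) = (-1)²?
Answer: 1151/4 ≈ 287.75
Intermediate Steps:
m(c, n) = 1
O(J) = -6 + J/4 (O(J) = -6 + (J/4 + 0/(-3)) = -6 + (J*(¼) + 0*(-⅓)) = -6 + (J/4 + 0) = -6 + J/4)
g(S, U) = -2 - U (g(S, U) = -3 + (1 - U) = -2 - U)
284 + g(-2, O(1)) = 284 + (-2 - (-6 + (¼)*1)) = 284 + (-2 - (-6 + ¼)) = 284 + (-2 - 1*(-23/4)) = 284 + (-2 + 23/4) = 284 + 15/4 = 1151/4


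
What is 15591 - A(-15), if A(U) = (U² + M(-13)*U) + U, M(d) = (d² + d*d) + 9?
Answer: 20586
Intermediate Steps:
M(d) = 9 + 2*d² (M(d) = (d² + d²) + 9 = 2*d² + 9 = 9 + 2*d²)
A(U) = U² + 348*U (A(U) = (U² + (9 + 2*(-13)²)*U) + U = (U² + (9 + 2*169)*U) + U = (U² + (9 + 338)*U) + U = (U² + 347*U) + U = U² + 348*U)
15591 - A(-15) = 15591 - (-15)*(348 - 15) = 15591 - (-15)*333 = 15591 - 1*(-4995) = 15591 + 4995 = 20586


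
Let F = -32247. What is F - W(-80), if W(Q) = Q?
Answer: -32167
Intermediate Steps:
F - W(-80) = -32247 - 1*(-80) = -32247 + 80 = -32167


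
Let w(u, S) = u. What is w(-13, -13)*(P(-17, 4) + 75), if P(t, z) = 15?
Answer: -1170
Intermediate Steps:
w(-13, -13)*(P(-17, 4) + 75) = -13*(15 + 75) = -13*90 = -1170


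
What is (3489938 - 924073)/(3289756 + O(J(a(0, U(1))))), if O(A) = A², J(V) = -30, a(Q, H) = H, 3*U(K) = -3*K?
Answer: 2565865/3290656 ≈ 0.77974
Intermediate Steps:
U(K) = -K (U(K) = (-3*K)/3 = -K)
(3489938 - 924073)/(3289756 + O(J(a(0, U(1))))) = (3489938 - 924073)/(3289756 + (-30)²) = 2565865/(3289756 + 900) = 2565865/3290656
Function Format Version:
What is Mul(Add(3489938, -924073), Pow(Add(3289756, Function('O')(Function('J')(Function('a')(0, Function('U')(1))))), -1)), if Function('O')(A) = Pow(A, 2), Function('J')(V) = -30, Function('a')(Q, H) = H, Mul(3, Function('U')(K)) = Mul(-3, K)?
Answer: Rational(2565865, 3290656) ≈ 0.77974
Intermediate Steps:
Function('U')(K) = Mul(-1, K) (Function('U')(K) = Mul(Rational(1, 3), Mul(-3, K)) = Mul(-1, K))
Mul(Add(3489938, -924073), Pow(Add(3289756, Function('O')(Function('J')(Function('a')(0, Function('U')(1))))), -1)) = Mul(Add(3489938, -924073), Pow(Add(3289756, Pow(-30, 2)), -1)) = Mul(2565865, Pow(Add(3289756, 900), -1)) = Mul(2565865, Pow(3290656, -1)) = Mul(2565865, Rational(1, 3290656)) = Rational(2565865, 3290656)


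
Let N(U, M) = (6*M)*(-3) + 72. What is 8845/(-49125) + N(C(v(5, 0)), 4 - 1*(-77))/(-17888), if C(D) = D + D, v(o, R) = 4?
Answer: -9013211/87874800 ≈ -0.10257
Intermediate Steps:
C(D) = 2*D
N(U, M) = 72 - 18*M (N(U, M) = -18*M + 72 = 72 - 18*M)
8845/(-49125) + N(C(v(5, 0)), 4 - 1*(-77))/(-17888) = 8845/(-49125) + (72 - 18*(4 - 1*(-77)))/(-17888) = 8845*(-1/49125) + (72 - 18*(4 + 77))*(-1/17888) = -1769/9825 + (72 - 18*81)*(-1/17888) = -1769/9825 + (72 - 1458)*(-1/17888) = -1769/9825 - 1386*(-1/17888) = -1769/9825 + 693/8944 = -9013211/87874800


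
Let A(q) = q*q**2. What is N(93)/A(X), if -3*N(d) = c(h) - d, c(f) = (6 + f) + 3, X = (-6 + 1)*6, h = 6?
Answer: -13/13500 ≈ -0.00096296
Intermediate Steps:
X = -30 (X = -5*6 = -30)
c(f) = 9 + f
N(d) = -5 + d/3 (N(d) = -((9 + 6) - d)/3 = -(15 - d)/3 = -5 + d/3)
A(q) = q**3
N(93)/A(X) = (-5 + (1/3)*93)/((-30)**3) = (-5 + 31)/(-27000) = 26*(-1/27000) = -13/13500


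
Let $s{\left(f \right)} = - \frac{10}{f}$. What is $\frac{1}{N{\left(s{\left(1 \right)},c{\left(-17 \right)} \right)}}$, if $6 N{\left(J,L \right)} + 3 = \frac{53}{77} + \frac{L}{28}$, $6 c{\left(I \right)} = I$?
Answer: $- \frac{1584}{637} \approx -2.4867$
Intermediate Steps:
$c{\left(I \right)} = \frac{I}{6}$
$N{\left(J,L \right)} = - \frac{89}{231} + \frac{L}{168}$ ($N{\left(J,L \right)} = - \frac{1}{2} + \frac{\frac{53}{77} + \frac{L}{28}}{6} = - \frac{1}{2} + \left(\frac{53}{462} + \frac{L}{168}\right) = - \frac{89}{231} + \frac{L}{168}$)
$\frac{1}{N{\left(s{\left(1 \right)},c{\left(-17 \right)} \right)}} = \frac{1}{- \frac{89}{231} + \frac{\frac{1}{6} \left(-17\right)}{168}} = \frac{1}{- \frac{89}{231} + \frac{1}{168} \left(- \frac{17}{6}\right)} = \frac{1}{- \frac{89}{231} - \frac{17}{1008}} = \frac{1}{- \frac{637}{1584}} = - \frac{1584}{637}$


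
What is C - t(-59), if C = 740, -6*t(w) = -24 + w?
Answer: 4357/6 ≈ 726.17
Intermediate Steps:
t(w) = 4 - w/6 (t(w) = -(-24 + w)/6 = 4 - w/6)
C - t(-59) = 740 - (4 - ⅙*(-59)) = 740 - (4 + 59/6) = 740 - 1*83/6 = 740 - 83/6 = 4357/6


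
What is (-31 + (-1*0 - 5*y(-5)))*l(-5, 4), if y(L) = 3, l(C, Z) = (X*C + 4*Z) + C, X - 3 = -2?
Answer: -276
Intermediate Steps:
X = 1 (X = 3 - 2 = 1)
l(C, Z) = 2*C + 4*Z (l(C, Z) = (1*C + 4*Z) + C = (C + 4*Z) + C = 2*C + 4*Z)
(-31 + (-1*0 - 5*y(-5)))*l(-5, 4) = (-31 + (-1*0 - 5*3))*(2*(-5) + 4*4) = (-31 + (0 - 15))*(-10 + 16) = (-31 - 15)*6 = -46*6 = -276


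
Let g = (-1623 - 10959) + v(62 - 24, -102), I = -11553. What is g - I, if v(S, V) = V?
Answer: -1131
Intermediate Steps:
g = -12684 (g = (-1623 - 10959) - 102 = -12582 - 102 = -12684)
g - I = -12684 - 1*(-11553) = -12684 + 11553 = -1131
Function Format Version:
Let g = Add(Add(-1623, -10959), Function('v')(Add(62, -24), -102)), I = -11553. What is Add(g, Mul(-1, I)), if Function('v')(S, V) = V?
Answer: -1131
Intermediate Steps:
g = -12684 (g = Add(Add(-1623, -10959), -102) = Add(-12582, -102) = -12684)
Add(g, Mul(-1, I)) = Add(-12684, Mul(-1, -11553)) = Add(-12684, 11553) = -1131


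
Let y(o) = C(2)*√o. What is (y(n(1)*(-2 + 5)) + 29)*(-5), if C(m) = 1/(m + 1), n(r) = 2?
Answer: -145 - 5*√6/3 ≈ -149.08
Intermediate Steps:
C(m) = 1/(1 + m)
y(o) = √o/3 (y(o) = √o/(1 + 2) = √o/3)
(y(n(1)*(-2 + 5)) + 29)*(-5) = (√(2*(-2 + 5))/3 + 29)*(-5) = (√(2*3)/3 + 29)*(-5) = (√6/3 + 29)*(-5) = (29 + √6/3)*(-5) = -145 - 5*√6/3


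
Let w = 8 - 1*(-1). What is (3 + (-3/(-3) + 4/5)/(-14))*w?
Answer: 1809/70 ≈ 25.843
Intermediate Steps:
w = 9 (w = 8 + 1 = 9)
(3 + (-3/(-3) + 4/5)/(-14))*w = (3 + (-3/(-3) + 4/5)/(-14))*9 = (3 + (-3*(-1/3) + 4*(1/5))*(-1/14))*9 = (3 + (1 + 4/5)*(-1/14))*9 = (3 + (9/5)*(-1/14))*9 = (3 - 9/70)*9 = (201/70)*9 = 1809/70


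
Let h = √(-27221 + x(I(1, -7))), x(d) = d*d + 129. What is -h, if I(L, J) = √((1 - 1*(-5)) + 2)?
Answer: -2*I*√6771 ≈ -164.57*I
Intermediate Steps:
I(L, J) = 2*√2 (I(L, J) = √((1 + 5) + 2) = √(6 + 2) = √8 = 2*√2)
x(d) = 129 + d² (x(d) = d² + 129 = 129 + d²)
h = 2*I*√6771 (h = √(-27221 + (129 + (2*√2)²)) = √(-27221 + (129 + 8)) = √(-27221 + 137) = √(-27084) = 2*I*√6771 ≈ 164.57*I)
-h = -2*I*√6771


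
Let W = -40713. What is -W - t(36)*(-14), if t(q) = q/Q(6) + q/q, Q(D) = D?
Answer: 40811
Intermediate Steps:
t(q) = 1 + q/6 (t(q) = q/6 + q/q = q*(⅙) + 1 = q/6 + 1 = 1 + q/6)
-W - t(36)*(-14) = -1*(-40713) - (1 + (⅙)*36)*(-14) = 40713 - (1 + 6)*(-14) = 40713 - 7*(-14) = 40713 - 1*(-98) = 40713 + 98 = 40811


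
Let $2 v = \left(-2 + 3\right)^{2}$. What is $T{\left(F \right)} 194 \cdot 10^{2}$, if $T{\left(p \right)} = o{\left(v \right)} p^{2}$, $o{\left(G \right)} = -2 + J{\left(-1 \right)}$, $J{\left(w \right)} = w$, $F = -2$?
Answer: $-232800$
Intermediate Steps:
$v = \frac{1}{2}$ ($v = \frac{\left(-2 + 3\right)^{2}}{2} = \frac{1^{2}}{2} = \frac{1}{2} \cdot 1 = \frac{1}{2} \approx 0.5$)
$o{\left(G \right)} = -3$ ($o{\left(G \right)} = -2 - 1 = -3$)
$T{\left(p \right)} = - 3 p^{2}$
$T{\left(F \right)} 194 \cdot 10^{2} = - 3 \left(-2\right)^{2} \cdot 194 \cdot 10^{2} = \left(-3\right) 4 \cdot 194 \cdot 100 = \left(-12\right) 194 \cdot 100 = \left(-2328\right) 100 = -232800$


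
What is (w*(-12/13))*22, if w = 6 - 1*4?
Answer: -528/13 ≈ -40.615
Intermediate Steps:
w = 2 (w = 6 - 4 = 2)
(w*(-12/13))*22 = (2*(-12/13))*22 = -24/13*22 = -528/13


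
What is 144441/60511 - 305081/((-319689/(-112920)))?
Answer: -63167952590087/586203063 ≈ -1.0776e+5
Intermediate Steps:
144441/60511 - 305081/((-319689/(-112920))) = 144441*(1/60511) - 305081/((-319689*(-1/112920))) = 13131/5501 - 305081/106563/37640 = 13131/5501 - 305081*37640/106563 = 13131/5501 - 11483248840/106563 = -63167952590087/586203063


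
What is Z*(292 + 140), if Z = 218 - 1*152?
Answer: 28512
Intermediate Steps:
Z = 66 (Z = 218 - 152 = 66)
Z*(292 + 140) = 66*(292 + 140) = 66*432 = 28512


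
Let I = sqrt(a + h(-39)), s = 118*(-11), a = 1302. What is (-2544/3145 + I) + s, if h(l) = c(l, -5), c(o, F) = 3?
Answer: -4084754/3145 + 3*sqrt(145) ≈ -1262.7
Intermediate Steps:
h(l) = 3
s = -1298
I = 3*sqrt(145) (I = sqrt(1302 + 3) = sqrt(1305) = 3*sqrt(145) ≈ 36.125)
(-2544/3145 + I) + s = (-2544/3145 + 3*sqrt(145)) - 1298 = -4084754/3145 + 3*sqrt(145)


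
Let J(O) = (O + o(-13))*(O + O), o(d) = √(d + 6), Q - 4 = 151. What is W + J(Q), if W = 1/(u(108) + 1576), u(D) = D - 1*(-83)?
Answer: 84904351/1767 + 310*I*√7 ≈ 48050.0 + 820.18*I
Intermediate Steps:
Q = 155 (Q = 4 + 151 = 155)
o(d) = √(6 + d)
u(D) = 83 + D (u(D) = D + 83 = 83 + D)
W = 1/1767 (W = 1/((83 + 108) + 1576) = 1/(191 + 1576) = 1/1767 ≈ 0.00056593)
J(O) = 2*O*(O + I*√7) (J(O) = (O + √(6 - 13))*(O + O) = (O + √(-7))*(2*O) = (O + I*√7)*(2*O) = 2*O*(O + I*√7))
W + J(Q) = 1/1767 + 2*155*(155 + I*√7) = 1/1767 + (48050 + 310*I*√7) = 84904351/1767 + 310*I*√7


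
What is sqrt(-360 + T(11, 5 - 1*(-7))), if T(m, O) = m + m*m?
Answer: 2*I*sqrt(57) ≈ 15.1*I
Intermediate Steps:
T(m, O) = m + m**2
sqrt(-360 + T(11, 5 - 1*(-7))) = sqrt(-360 + 11*(1 + 11)) = sqrt(-360 + 11*12) = sqrt(-360 + 132) = sqrt(-228) = 2*I*sqrt(57)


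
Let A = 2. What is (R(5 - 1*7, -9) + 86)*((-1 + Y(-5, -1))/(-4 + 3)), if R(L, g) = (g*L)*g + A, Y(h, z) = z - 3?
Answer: -370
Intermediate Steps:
Y(h, z) = -3 + z
R(L, g) = 2 + L*g**2 (R(L, g) = (g*L)*g + 2 = (L*g)*g + 2 = L*g**2 + 2 = 2 + L*g**2)
(R(5 - 1*7, -9) + 86)*((-1 + Y(-5, -1))/(-4 + 3)) = ((2 + (5 - 1*7)*(-9)**2) + 86)*((-1 + (-3 - 1))/(-4 + 3)) = ((2 + (5 - 7)*81) + 86)*((-1 - 4)/(-1)) = ((2 - 2*81) + 86)*(-1*(-5)) = ((2 - 162) + 86)*5 = (-160 + 86)*5 = -74*5 = -370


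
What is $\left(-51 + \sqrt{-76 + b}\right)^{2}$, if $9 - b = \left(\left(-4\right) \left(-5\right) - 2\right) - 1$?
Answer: $2517 - 204 i \sqrt{21} \approx 2517.0 - 934.85 i$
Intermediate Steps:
$b = -8$ ($b = 9 - \left(\left(\left(-4\right) \left(-5\right) - 2\right) - 1\right) = 9 - \left(\left(20 - 2\right) - 1\right) = 9 - \left(18 - 1\right) = 9 - 17 = -8$)
$\left(-51 + \sqrt{-76 + b}\right)^{2} = \left(-51 + \sqrt{-76 - 8}\right)^{2} = \left(-51 + \sqrt{-84}\right)^{2} = \left(-51 + 2 i \sqrt{21}\right)^{2}$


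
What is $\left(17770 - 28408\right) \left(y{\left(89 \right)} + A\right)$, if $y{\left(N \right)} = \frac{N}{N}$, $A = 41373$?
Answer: $-440136612$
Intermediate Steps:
$y{\left(N \right)} = 1$
$\left(17770 - 28408\right) \left(y{\left(89 \right)} + A\right) = \left(17770 - 28408\right) \left(1 + 41373\right) = \left(-10638\right) 41374 = -440136612$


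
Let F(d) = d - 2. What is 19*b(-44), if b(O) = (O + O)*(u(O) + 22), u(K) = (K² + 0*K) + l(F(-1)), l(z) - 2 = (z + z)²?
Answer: -3337312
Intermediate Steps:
F(d) = -2 + d
l(z) = 2 + 4*z² (l(z) = 2 + (z + z)² = 2 + (2*z)² = 2 + 4*z²)
u(K) = 38 + K² (u(K) = (K² + 0*K) + (2 + 4*(-2 - 1)²) = (K² + 0) + (2 + 4*(-3)²) = K² + (2 + 4*9) = K² + (2 + 36) = K² + 38 = 38 + K²)
b(O) = 2*O*(60 + O²) (b(O) = (O + O)*((38 + O²) + 22) = (2*O)*(60 + O²) = 2*O*(60 + O²))
19*b(-44) = 19*(2*(-44)*(60 + (-44)²)) = 19*(2*(-44)*(60 + 1936)) = 19*(2*(-44)*1996) = 19*(-175648) = -3337312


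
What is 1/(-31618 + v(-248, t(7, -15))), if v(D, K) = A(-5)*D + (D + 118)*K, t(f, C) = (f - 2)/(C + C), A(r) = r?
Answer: -3/91069 ≈ -3.2942e-5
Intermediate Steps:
t(f, C) = (-2 + f)/(2*C) (t(f, C) = (-2 + f)/((2*C)) = (-2 + f)*(1/(2*C)) = (-2 + f)/(2*C))
v(D, K) = -5*D + K*(118 + D) (v(D, K) = -5*D + (D + 118)*K = -5*D + (118 + D)*K = -5*D + K*(118 + D))
1/(-31618 + v(-248, t(7, -15))) = 1/(-31618 + (-5*(-248) + 118*((½)*(-2 + 7)/(-15)) - 124*(-2 + 7)/(-15))) = 1/(-31618 + (1240 + 118*((½)*(-1/15)*5) - 124*(-1)*5/15)) = 1/(-31618 + (1240 + 118*(-⅙) - 248*(-⅙))) = 1/(-31618 + (1240 - 59/3 + 124/3)) = 1/(-31618 + 3785/3) = 1/(-91069/3) = -3/91069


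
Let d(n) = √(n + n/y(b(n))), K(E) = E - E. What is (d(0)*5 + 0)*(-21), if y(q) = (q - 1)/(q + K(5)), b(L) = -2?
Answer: 0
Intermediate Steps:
K(E) = 0
y(q) = (-1 + q)/q (y(q) = (q - 1)/(q + 0) = (-1 + q)/q)
d(n) = √15*√n/3 (d(n) = √(n + n/(((-1 - 2)/(-2)))) = √(n + n/((-½*(-3)))) = √(n + n/(3/2)) = √(n + n*(⅔)) = √(n + 2*n/3) = √(5*n/3) = √15*√n/3)
(d(0)*5 + 0)*(-21) = ((√15*√0/3)*5 + 0)*(-21) = (((⅓)*√15*0)*5 + 0)*(-21) = (0*5 + 0)*(-21) = (0 + 0)*(-21) = 0*(-21) = 0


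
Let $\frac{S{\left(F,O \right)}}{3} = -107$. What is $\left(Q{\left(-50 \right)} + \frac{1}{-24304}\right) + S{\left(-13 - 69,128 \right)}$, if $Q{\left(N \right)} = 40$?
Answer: $- \frac{6829425}{24304} \approx -281.0$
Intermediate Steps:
$S{\left(F,O \right)} = -321$ ($S{\left(F,O \right)} = 3 \left(-107\right) = -321$)
$\left(Q{\left(-50 \right)} + \frac{1}{-24304}\right) + S{\left(-13 - 69,128 \right)} = \left(40 + \frac{1}{-24304}\right) - 321 = \left(40 - \frac{1}{24304}\right) - 321 = \frac{972159}{24304} - 321 = - \frac{6829425}{24304}$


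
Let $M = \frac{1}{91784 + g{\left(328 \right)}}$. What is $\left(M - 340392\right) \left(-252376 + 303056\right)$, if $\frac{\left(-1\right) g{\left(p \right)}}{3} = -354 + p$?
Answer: $- \frac{792358738142020}{45931} \approx -1.7251 \cdot 10^{10}$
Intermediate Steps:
$g{\left(p \right)} = 1062 - 3 p$ ($g{\left(p \right)} = - 3 \left(-354 + p\right) = 1062 - 3 p$)
$M = \frac{1}{91862}$ ($M = \frac{1}{91784 + \left(1062 - 984\right)} = \frac{1}{91784 + 78} = \frac{1}{91862} \approx 1.0886 \cdot 10^{-5}$)
$\left(M - 340392\right) \left(-252376 + 303056\right) = \left(\frac{1}{91862} - 340392\right) \left(-252376 + 303056\right) = \left(- \frac{31269089903}{91862}\right) 50680 = - \frac{792358738142020}{45931}$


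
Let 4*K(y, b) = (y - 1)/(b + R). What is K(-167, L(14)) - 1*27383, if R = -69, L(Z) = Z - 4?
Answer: -1615555/59 ≈ -27382.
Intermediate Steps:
L(Z) = -4 + Z
K(y, b) = (-1 + y)/(4*(-69 + b)) (K(y, b) = ((y - 1)/(b - 69))/4 = ((-1 + y)/(-69 + b))/4 = (-1 + y)/(4*(-69 + b)))
K(-167, L(14)) - 1*27383 = (-1 - 167)/(4*(-69 + (-4 + 14))) - 1*27383 = (1/4)*(-168)/(-69 + 10) - 27383 = (1/4)*(-168)/(-59) - 27383 = (1/4)*(-1/59)*(-168) - 27383 = 42/59 - 27383 = -1615555/59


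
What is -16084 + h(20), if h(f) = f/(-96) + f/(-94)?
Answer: -18143227/1128 ≈ -16084.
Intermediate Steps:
h(f) = -95*f/4512 (h(f) = f*(-1/96) + f*(-1/94) = -f/96 - f/94 = -95*f/4512)
-16084 + h(20) = -16084 - 95/4512*20 = -16084 - 475/1128 = -18143227/1128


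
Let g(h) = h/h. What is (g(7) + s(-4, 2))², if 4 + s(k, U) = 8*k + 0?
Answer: 1225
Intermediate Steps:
g(h) = 1
s(k, U) = -4 + 8*k (s(k, U) = -4 + (8*k + 0) = -4 + 8*k)
(g(7) + s(-4, 2))² = (1 + (-4 + 8*(-4)))² = (1 + (-4 - 32))² = (1 - 36)² = (-35)² = 1225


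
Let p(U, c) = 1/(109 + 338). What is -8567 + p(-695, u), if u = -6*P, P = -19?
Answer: -3829448/447 ≈ -8567.0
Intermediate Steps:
u = 114 (u = -6*(-19) = 114)
p(U, c) = 1/447
-8567 + p(-695, u) = -8567 + 1/447 = -3829448/447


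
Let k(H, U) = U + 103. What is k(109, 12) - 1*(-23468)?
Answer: 23583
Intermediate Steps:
k(H, U) = 103 + U
k(109, 12) - 1*(-23468) = (103 + 12) - 1*(-23468) = 115 + 23468 = 23583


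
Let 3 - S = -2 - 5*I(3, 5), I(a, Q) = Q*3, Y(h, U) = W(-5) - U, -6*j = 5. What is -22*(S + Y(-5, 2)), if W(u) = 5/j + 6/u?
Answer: -7788/5 ≈ -1557.6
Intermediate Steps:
j = -⅚ (j = -⅙*5 = -⅚ ≈ -0.83333)
W(u) = -6 + 6/u (W(u) = 5/(-⅚) + 6/u = 5*(-6/5) + 6/u = -6 + 6/u)
Y(h, U) = -36/5 - U (Y(h, U) = (-6 + 6/(-5)) - U = (-6 + 6*(-⅕)) - U = (-6 - 6/5) - U = -36/5 - U)
I(a, Q) = 3*Q
S = 80 (S = 3 - (-2 - 15*5) = 3 - (-2 - 5*15) = 3 - (-2 - 75) = 3 - 1*(-77) = 3 + 77 = 80)
-22*(S + Y(-5, 2)) = -22*(80 + (-36/5 - 1*2)) = -22*(80 + (-36/5 - 2)) = -22*(80 - 46/5) = -22*354/5 = -7788/5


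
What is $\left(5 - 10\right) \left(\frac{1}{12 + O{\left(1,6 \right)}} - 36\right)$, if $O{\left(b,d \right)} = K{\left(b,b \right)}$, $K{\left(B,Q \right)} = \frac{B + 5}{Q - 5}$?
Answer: $\frac{3770}{21} \approx 179.52$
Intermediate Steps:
$K{\left(B,Q \right)} = \frac{5 + B}{-5 + Q}$
$O{\left(b,d \right)} = \frac{5 + b}{-5 + b}$
$\left(5 - 10\right) \left(\frac{1}{12 + O{\left(1,6 \right)}} - 36\right) = \left(5 - 10\right) \left(\frac{1}{12 + \frac{5 + 1}{-5 + 1}} - 36\right) = \left(5 - 10\right) \left(\frac{1}{12 + \frac{1}{-4} \cdot 6} - 36\right) = - 5 \left(\frac{1}{12 - \frac{3}{2}} - 36\right) = - 5 \left(\frac{1}{\frac{21}{2}} - 36\right) = - 5 \left(\frac{2}{21} - 36\right) = \left(-5\right) \left(- \frac{754}{21}\right) = \frac{3770}{21}$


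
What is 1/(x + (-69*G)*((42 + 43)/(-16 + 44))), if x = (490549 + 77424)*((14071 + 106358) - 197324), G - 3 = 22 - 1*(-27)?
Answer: -7/305720063090 ≈ -2.2897e-11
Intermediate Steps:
G = 52 (G = 3 + (22 - 1*(-27)) = 3 + (22 + 27) = 3 + 49 = 52)
x = -43674283835 (x = 567973*(120429 - 197324) = 567973*(-76895) = -43674283835)
1/(x + (-69*G)*((42 + 43)/(-16 + 44))) = 1/(-43674283835 + (-69*52)*((42 + 43)/(-16 + 44))) = 1/(-43674283835 - 304980/28) = 1/(-43674283835 - 3588*85/28) = 1/(-43674283835 - 76245/7) = 1/(-305720063090/7) = -7/305720063090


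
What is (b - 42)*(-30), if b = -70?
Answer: 3360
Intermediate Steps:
(b - 42)*(-30) = (-70 - 42)*(-30) = -112*(-30) = 3360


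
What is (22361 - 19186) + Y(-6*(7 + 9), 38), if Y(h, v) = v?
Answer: 3213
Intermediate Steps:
(22361 - 19186) + Y(-6*(7 + 9), 38) = (22361 - 19186) + 38 = 3175 + 38 = 3213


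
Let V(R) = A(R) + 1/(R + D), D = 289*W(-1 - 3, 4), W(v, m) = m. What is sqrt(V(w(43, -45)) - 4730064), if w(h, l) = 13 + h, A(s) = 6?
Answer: I*sqrt(1737047579385)/606 ≈ 2174.9*I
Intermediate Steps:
D = 1156 (D = 289*4 = 1156)
V(R) = 6 + 1/(1156 + R) (V(R) = 6 + 1/(R + 1156) = 6 + 1/(1156 + R))
sqrt(V(w(43, -45)) - 4730064) = sqrt((6937 + 6*(13 + 43))/(1156 + (13 + 43)) - 4730064) = sqrt((6937 + 6*56)/(1156 + 56) - 4730064) = sqrt((6937 + 336)/1212 - 4730064) = sqrt((1/1212)*7273 - 4730064) = sqrt(7273/1212 - 4730064) = sqrt(-5732830295/1212) = I*sqrt(1737047579385)/606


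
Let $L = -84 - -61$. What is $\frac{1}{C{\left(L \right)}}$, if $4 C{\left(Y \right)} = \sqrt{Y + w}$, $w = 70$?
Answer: $\frac{4 \sqrt{47}}{47} \approx 0.58346$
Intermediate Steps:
$L = -23$ ($L = -84 + 61 = -23$)
$C{\left(Y \right)} = \frac{\sqrt{70 + Y}}{4}$ ($C{\left(Y \right)} = \frac{\sqrt{Y + 70}}{4} = \frac{\sqrt{70 + Y}}{4}$)
$\frac{1}{C{\left(L \right)}} = \frac{1}{\frac{1}{4} \sqrt{70 - 23}} = \frac{1}{\frac{1}{4} \sqrt{47}} = \frac{4 \sqrt{47}}{47}$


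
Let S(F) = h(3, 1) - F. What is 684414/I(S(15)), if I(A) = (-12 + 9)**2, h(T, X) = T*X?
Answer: 76046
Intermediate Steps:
S(F) = 3 - F (S(F) = 3*1 - F = 3 - F)
I(A) = 9 (I(A) = (-3)**2 = 9)
684414/I(S(15)) = 684414/9 = 684414*(1/9) = 76046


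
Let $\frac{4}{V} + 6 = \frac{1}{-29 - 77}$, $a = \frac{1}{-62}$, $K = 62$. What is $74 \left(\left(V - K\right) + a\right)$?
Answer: $- \frac{91595461}{19747} \approx -4638.5$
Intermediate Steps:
$a = - \frac{1}{62} \approx -0.016129$
$V = - \frac{424}{637}$ ($V = \frac{4}{-6 + \frac{1}{-29 - 77}} = \frac{4}{-6 + \frac{1}{-106}} = \frac{4}{-6 - \frac{1}{106}} = \frac{4}{- \frac{637}{106}} = 4 \left(- \frac{106}{637}\right) = - \frac{424}{637} \approx -0.66562$)
$74 \left(\left(V - K\right) + a\right) = 74 \left(\left(- \frac{424}{637} - 62\right) - \frac{1}{62}\right) = 74 \left(- \frac{39918}{637} - \frac{1}{62}\right) = 74 \left(- \frac{2475553}{39494}\right) = - \frac{91595461}{19747}$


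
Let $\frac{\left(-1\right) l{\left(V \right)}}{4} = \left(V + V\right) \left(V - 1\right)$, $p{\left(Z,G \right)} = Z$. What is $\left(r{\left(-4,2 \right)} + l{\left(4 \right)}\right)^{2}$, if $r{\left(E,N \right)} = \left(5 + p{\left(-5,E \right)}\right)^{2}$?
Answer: $9216$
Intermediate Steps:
$l{\left(V \right)} = - 8 V \left(-1 + V\right)$ ($l{\left(V \right)} = - 4 \left(V + V\right) \left(V - 1\right) = - 4 \cdot 2 V \left(-1 + V\right) = - 8 V \left(-1 + V\right)$)
$r{\left(E,N \right)} = 0$ ($r{\left(E,N \right)} = \left(5 - 5\right)^{2} = 0^{2} = 0$)
$\left(r{\left(-4,2 \right)} + l{\left(4 \right)}\right)^{2} = \left(0 + 8 \cdot 4 \left(1 - 4\right)\right)^{2} = \left(0 + 8 \cdot 4 \left(-3\right)\right)^{2} = \left(0 - 96\right)^{2} = \left(-96\right)^{2} = 9216$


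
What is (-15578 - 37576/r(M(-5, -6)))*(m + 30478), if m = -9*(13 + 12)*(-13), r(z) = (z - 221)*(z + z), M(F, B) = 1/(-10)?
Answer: -110295971134/201 ≈ -5.4874e+8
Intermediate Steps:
M(F, B) = -⅒
r(z) = 2*z*(-221 + z) (r(z) = (-221 + z)*(2*z) = 2*z*(-221 + z))
m = 2925 (m = -9*25*(-13) = -225*(-13) = 2925)
(-15578 - 37576/r(M(-5, -6)))*(m + 30478) = (-15578 - 37576*(-5/(-221 - ⅒)))*(2925 + 30478) = (-15578 - 37576/(2*(-⅒)*(-2211/10)))*33403 = (-15578 - 37576/2211/50)*33403 = (-15578 - 37576*50/2211)*33403 = (-15578 - 170800/201)*33403 = -3301978/201*33403 = -110295971134/201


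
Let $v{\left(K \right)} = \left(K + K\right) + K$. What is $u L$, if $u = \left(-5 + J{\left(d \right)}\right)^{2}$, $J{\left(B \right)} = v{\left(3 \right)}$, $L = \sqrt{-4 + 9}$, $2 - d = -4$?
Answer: $16 \sqrt{5} \approx 35.777$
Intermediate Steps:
$d = 6$ ($d = 2 - -4 = 2 + 4 = 6$)
$v{\left(K \right)} = 3 K$ ($v{\left(K \right)} = 2 K + K = 3 K$)
$L = \sqrt{5} \approx 2.2361$
$J{\left(B \right)} = 9$ ($J{\left(B \right)} = 3 \cdot 3 = 9$)
$u = 16$ ($u = \left(-5 + 9\right)^{2} = 4^{2} = 16$)
$u L = 16 \sqrt{5}$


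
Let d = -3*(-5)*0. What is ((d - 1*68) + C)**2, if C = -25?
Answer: 8649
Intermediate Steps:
d = 0 (d = 15*0 = 0)
((d - 1*68) + C)**2 = ((0 - 1*68) - 25)**2 = ((0 - 68) - 25)**2 = (-68 - 25)**2 = (-93)**2 = 8649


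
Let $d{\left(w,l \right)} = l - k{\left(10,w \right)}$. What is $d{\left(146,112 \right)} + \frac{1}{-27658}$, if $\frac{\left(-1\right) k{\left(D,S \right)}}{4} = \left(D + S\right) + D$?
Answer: $\frac{21462607}{27658} \approx 776.0$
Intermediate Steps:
$k{\left(D,S \right)} = - 8 D - 4 S$ ($k{\left(D,S \right)} = - 4 \left(\left(D + S\right) + D\right) = - 4 \left(S + 2 D\right) = - 8 D - 4 S$)
$d{\left(w,l \right)} = 80 + l + 4 w$ ($d{\left(w,l \right)} = l - \left(\left(-8\right) 10 - 4 w\right) = l - \left(-80 - 4 w\right) = l + \left(80 + 4 w\right) = 80 + l + 4 w$)
$d{\left(146,112 \right)} + \frac{1}{-27658} = \left(80 + 112 + 4 \cdot 146\right) + \frac{1}{-27658} = \left(80 + 112 + 584\right) - \frac{1}{27658} = 776 - \frac{1}{27658} = \frac{21462607}{27658}$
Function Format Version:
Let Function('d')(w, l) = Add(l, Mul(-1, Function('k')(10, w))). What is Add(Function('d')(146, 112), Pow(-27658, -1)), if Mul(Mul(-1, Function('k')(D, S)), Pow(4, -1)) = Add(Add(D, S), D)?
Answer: Rational(21462607, 27658) ≈ 776.00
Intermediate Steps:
Function('k')(D, S) = Add(Mul(-8, D), Mul(-4, S)) (Function('k')(D, S) = Mul(-4, Add(Add(D, S), D)) = Mul(-4, Add(S, Mul(2, D))) = Add(Mul(-8, D), Mul(-4, S)))
Function('d')(w, l) = Add(80, l, Mul(4, w)) (Function('d')(w, l) = Add(l, Mul(-1, Add(Mul(-8, 10), Mul(-4, w)))) = Add(l, Mul(-1, Add(-80, Mul(-4, w)))) = Add(l, Add(80, Mul(4, w))) = Add(80, l, Mul(4, w)))
Add(Function('d')(146, 112), Pow(-27658, -1)) = Add(Add(80, 112, Mul(4, 146)), Pow(-27658, -1)) = Add(Add(80, 112, 584), Rational(-1, 27658)) = Add(776, Rational(-1, 27658)) = Rational(21462607, 27658)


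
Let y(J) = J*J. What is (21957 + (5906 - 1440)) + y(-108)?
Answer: 38087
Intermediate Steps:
y(J) = J**2
(21957 + (5906 - 1440)) + y(-108) = (21957 + (5906 - 1440)) + (-108)**2 = (21957 + 4466) + 11664 = 26423 + 11664 = 38087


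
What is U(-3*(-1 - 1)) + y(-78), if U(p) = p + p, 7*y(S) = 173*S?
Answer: -13410/7 ≈ -1915.7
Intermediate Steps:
y(S) = 173*S/7 (y(S) = (173*S)/7 = 173*S/7)
U(p) = 2*p
U(-3*(-1 - 1)) + y(-78) = 2*(-3*(-1 - 1)) + (173/7)*(-78) = 2*(-3*(-2)) - 13494/7 = 2*6 - 13494/7 = 12 - 13494/7 = -13410/7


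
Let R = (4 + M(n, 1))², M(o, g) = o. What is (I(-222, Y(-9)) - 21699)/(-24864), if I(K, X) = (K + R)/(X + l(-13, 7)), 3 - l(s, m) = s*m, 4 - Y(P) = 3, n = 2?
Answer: 98171/112480 ≈ 0.87279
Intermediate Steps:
Y(P) = 1 (Y(P) = 4 - 1*3 = 4 - 3 = 1)
l(s, m) = 3 - m*s (l(s, m) = 3 - s*m = 3 - m*s)
R = 36 (R = (4 + 2)² = 6² = 36)
I(K, X) = (36 + K)/(94 + X) (I(K, X) = (K + 36)/(X + (3 - 1*7*(-13))) = (36 + K)/(X + (3 + 91)) = (36 + K)/(X + 94) = (36 + K)/(94 + X))
(I(-222, Y(-9)) - 21699)/(-24864) = ((36 - 222)/(94 + 1) - 21699)/(-24864) = (-186/95 - 21699)*(-1/24864) = -2061591/95*(-1/24864) = 98171/112480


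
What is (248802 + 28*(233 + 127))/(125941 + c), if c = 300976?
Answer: 258882/426917 ≈ 0.60640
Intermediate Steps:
(248802 + 28*(233 + 127))/(125941 + c) = (248802 + 28*(233 + 127))/(125941 + 300976) = (248802 + 28*360)/426917 = (248802 + 10080)*(1/426917) = 258882*(1/426917) = 258882/426917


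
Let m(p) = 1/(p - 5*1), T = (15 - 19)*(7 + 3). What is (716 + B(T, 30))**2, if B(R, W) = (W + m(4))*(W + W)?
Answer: 6031936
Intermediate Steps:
T = -40 (T = -4*10 = -40)
m(p) = 1/(-5 + p) (m(p) = 1/(p - 5) = 1/(-5 + p))
B(R, W) = 2*W*(-1 + W) (B(R, W) = (W + 1/(-5 + 4))*(W + W) = (W + 1/(-1))*(2*W) = (W - 1)*(2*W) = (-1 + W)*(2*W) = 2*W*(-1 + W))
(716 + B(T, 30))**2 = (716 + 2*30*(-1 + 30))**2 = (716 + 2*30*29)**2 = (716 + 1740)**2 = 2456**2 = 6031936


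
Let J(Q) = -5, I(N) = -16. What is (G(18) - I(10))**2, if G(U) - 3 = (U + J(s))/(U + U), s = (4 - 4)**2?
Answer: 485809/1296 ≈ 374.85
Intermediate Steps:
s = 0 (s = 0**2 = 0)
G(U) = 3 + (-5 + U)/(2*U) (G(U) = 3 + (U - 5)/(U + U) = 3 + (-5 + U)/((2*U)) = 3 + (-5 + U)*(1/(2*U)) = 3 + (-5 + U)/(2*U))
(G(18) - I(10))**2 = ((1/2)*(-5 + 7*18)/18 - 1*(-16))**2 = ((1/2)*(1/18)*(-5 + 126) + 16)**2 = ((1/2)*(1/18)*121 + 16)**2 = (121/36 + 16)**2 = (697/36)**2 = 485809/1296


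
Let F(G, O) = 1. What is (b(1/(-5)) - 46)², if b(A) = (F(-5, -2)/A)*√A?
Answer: (46 + I*√5)² ≈ 2111.0 + 205.72*I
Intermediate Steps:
b(A) = A^(-½) (b(A) = (1/A)*√A = √A/A = A^(-½))
(b(1/(-5)) - 46)² = ((1/(-5))^(-½) - 46)² = ((-⅕)^(-½) - 46)² = (-I*√5 - 46)² = (-46 - I*√5)²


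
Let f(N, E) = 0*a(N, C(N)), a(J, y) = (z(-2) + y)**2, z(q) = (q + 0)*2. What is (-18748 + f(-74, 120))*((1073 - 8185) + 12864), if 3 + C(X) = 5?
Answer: -107838496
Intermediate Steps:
C(X) = 2 (C(X) = -3 + 5 = 2)
z(q) = 2*q (z(q) = q*2 = 2*q)
a(J, y) = (-4 + y)**2 (a(J, y) = (2*(-2) + y)**2 = (-4 + y)**2)
f(N, E) = 0 (f(N, E) = 0*(-4 + 2)**2 = 0*(-2)**2 = 0*4 = 0)
(-18748 + f(-74, 120))*((1073 - 8185) + 12864) = (-18748 + 0)*((1073 - 8185) + 12864) = -18748*(-7112 + 12864) = -18748*5752 = -107838496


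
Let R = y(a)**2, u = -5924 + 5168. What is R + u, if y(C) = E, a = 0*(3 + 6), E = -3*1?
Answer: -747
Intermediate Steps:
E = -3
a = 0 (a = 0*9 = 0)
u = -756
y(C) = -3
R = 9 (R = (-3)**2 = 9)
R + u = 9 - 756 = -747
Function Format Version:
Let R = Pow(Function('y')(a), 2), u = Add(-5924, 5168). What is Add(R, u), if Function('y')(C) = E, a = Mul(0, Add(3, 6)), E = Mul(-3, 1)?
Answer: -747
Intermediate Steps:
E = -3
a = 0 (a = Mul(0, 9) = 0)
u = -756
Function('y')(C) = -3
R = 9 (R = Pow(-3, 2) = 9)
Add(R, u) = Add(9, -756) = -747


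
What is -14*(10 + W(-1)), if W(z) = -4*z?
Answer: -196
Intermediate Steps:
-14*(10 + W(-1)) = -14*(10 - 4*(-1)) = -14*(10 + 4) = -14*14 = -196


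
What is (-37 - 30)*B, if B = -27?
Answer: 1809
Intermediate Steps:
(-37 - 30)*B = (-37 - 30)*(-27) = -67*(-27) = 1809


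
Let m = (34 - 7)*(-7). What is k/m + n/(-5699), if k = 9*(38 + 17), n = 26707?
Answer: -874292/119679 ≈ -7.3053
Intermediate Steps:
k = 495 (k = 9*55 = 495)
m = -189 (m = 27*(-7) = -189)
k/m + n/(-5699) = 495/(-189) + 26707/(-5699) = 495*(-1/189) + 26707*(-1/5699) = -55/21 - 26707/5699 = -874292/119679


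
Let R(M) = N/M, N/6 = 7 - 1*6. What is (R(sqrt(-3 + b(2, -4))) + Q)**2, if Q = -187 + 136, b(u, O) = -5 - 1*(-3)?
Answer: 12969/5 + 612*I*sqrt(5)/5 ≈ 2593.8 + 273.69*I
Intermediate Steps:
b(u, O) = -2 (b(u, O) = -5 + 3 = -2)
N = 6 (N = 6*(7 - 1*6) = 6*(7 - 6) = 6*1 = 6)
R(M) = 6/M
Q = -51
(R(sqrt(-3 + b(2, -4))) + Q)**2 = (6/(sqrt(-3 - 2)) - 51)**2 = (6/(sqrt(-5)) - 51)**2 = (6/((I*sqrt(5))) - 51)**2 = (6*(-I*sqrt(5)/5) - 51)**2 = (-6*I*sqrt(5)/5 - 51)**2 = (-51 - 6*I*sqrt(5)/5)**2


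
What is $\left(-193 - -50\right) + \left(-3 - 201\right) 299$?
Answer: $-61139$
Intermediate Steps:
$\left(-193 - -50\right) + \left(-3 - 201\right) 299 = \left(-193 + 50\right) - 60996 = -143 - 60996 = -61139$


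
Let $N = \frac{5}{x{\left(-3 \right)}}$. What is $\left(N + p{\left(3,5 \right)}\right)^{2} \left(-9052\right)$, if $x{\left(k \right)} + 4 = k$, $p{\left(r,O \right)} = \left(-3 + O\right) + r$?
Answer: $- \frac{8146800}{49} \approx -1.6626 \cdot 10^{5}$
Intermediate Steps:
$p{\left(r,O \right)} = -3 + O + r$
$x{\left(k \right)} = -4 + k$
$N = - \frac{5}{7}$ ($N = \frac{5}{-4 - 3} = \frac{5}{-7} = 5 \left(- \frac{1}{7}\right) = - \frac{5}{7} \approx -0.71429$)
$\left(N + p{\left(3,5 \right)}\right)^{2} \left(-9052\right) = \left(- \frac{5}{7} + \left(-3 + 5 + 3\right)\right)^{2} \left(-9052\right) = \left(- \frac{5}{7} + 5\right)^{2} \left(-9052\right) = \left(\frac{30}{7}\right)^{2} \left(-9052\right) = \frac{900}{49} \left(-9052\right) = - \frac{8146800}{49}$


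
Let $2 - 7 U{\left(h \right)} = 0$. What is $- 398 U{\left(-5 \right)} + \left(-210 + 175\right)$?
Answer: $- \frac{1041}{7} \approx -148.71$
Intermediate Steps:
$U{\left(h \right)} = \frac{2}{7}$ ($U{\left(h \right)} = \frac{2}{7} - 0 = \frac{2}{7} + 0 = \frac{2}{7}$)
$- 398 U{\left(-5 \right)} + \left(-210 + 175\right) = \left(-398\right) \frac{2}{7} + \left(-210 + 175\right) = - \frac{796}{7} - 35 = - \frac{1041}{7}$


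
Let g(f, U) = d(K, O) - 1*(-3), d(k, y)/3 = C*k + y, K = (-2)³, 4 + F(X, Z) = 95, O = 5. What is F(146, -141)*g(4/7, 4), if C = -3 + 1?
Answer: 6006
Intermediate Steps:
F(X, Z) = 91 (F(X, Z) = -4 + 95 = 91)
C = -2
K = -8
d(k, y) = -6*k + 3*y (d(k, y) = 3*(-2*k + y) = 3*(y - 2*k) = -6*k + 3*y)
g(f, U) = 66 (g(f, U) = (-6*(-8) + 3*5) - 1*(-3) = (48 + 15) + 3 = 63 + 3 = 66)
F(146, -141)*g(4/7, 4) = 91*66 = 6006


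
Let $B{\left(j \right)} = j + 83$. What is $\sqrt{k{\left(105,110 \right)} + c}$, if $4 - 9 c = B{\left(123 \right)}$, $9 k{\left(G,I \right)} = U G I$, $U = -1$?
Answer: $\frac{2 i \sqrt{2938}}{3} \approx 36.136 i$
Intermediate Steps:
$B{\left(j \right)} = 83 + j$
$k{\left(G,I \right)} = - \frac{G I}{9}$ ($k{\left(G,I \right)} = \frac{- G I}{9} = \frac{\left(-1\right) G I}{9} = - \frac{G I}{9}$)
$c = - \frac{202}{9}$ ($c = \frac{4}{9} - \frac{83 + 123}{9} = \frac{4}{9} - \frac{206}{9} = - \frac{202}{9} \approx -22.444$)
$\sqrt{k{\left(105,110 \right)} + c} = \sqrt{\left(- \frac{1}{9}\right) 105 \cdot 110 - \frac{202}{9}} = \sqrt{- \frac{3850}{3} - \frac{202}{9}} = \sqrt{- \frac{11752}{9}} = \frac{2 i \sqrt{2938}}{3}$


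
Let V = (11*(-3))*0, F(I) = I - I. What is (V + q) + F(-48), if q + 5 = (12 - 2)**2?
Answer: 95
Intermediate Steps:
F(I) = 0
V = 0 (V = -33*0 = 0)
q = 95 (q = -5 + (12 - 2)**2 = -5 + 10**2 = -5 + 100 = 95)
(V + q) + F(-48) = (0 + 95) + 0 = 95 + 0 = 95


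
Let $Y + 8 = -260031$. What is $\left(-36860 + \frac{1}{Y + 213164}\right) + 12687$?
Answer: $- \frac{1133109376}{46875} \approx -24173.0$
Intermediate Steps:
$Y = -260039$ ($Y = -8 - 260031 = -260039$)
$\left(-36860 + \frac{1}{Y + 213164}\right) + 12687 = \left(-36860 + \frac{1}{-260039 + 213164}\right) + 12687 = \left(-36860 + \frac{1}{-46875}\right) + 12687 = \left(-36860 - \frac{1}{46875}\right) + 12687 = - \frac{1727812501}{46875} + 12687 = - \frac{1133109376}{46875}$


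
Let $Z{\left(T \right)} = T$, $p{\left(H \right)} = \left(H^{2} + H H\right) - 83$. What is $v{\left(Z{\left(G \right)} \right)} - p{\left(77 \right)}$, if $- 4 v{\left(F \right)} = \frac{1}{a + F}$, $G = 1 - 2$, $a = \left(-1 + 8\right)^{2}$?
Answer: $- \frac{2260801}{192} \approx -11775.0$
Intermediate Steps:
$a = 49$ ($a = 7^{2} = 49$)
$p{\left(H \right)} = -83 + 2 H^{2}$ ($p{\left(H \right)} = \left(H^{2} + H^{2}\right) - 83 = 2 H^{2} - 83 = -83 + 2 H^{2}$)
$G = -1$ ($G = 1 - 2 = -1$)
$v{\left(F \right)} = - \frac{1}{4 \left(49 + F\right)}$
$v{\left(Z{\left(G \right)} \right)} - p{\left(77 \right)} = - \frac{1}{196 + 4 \left(-1\right)} - \left(-83 + 2 \cdot 77^{2}\right) = - \frac{1}{196 - 4} - \left(-83 + 2 \cdot 5929\right) = - \frac{1}{192} - \left(-83 + 11858\right) = \left(-1\right) \frac{1}{192} - 11775 = - \frac{1}{192} - 11775 = - \frac{2260801}{192}$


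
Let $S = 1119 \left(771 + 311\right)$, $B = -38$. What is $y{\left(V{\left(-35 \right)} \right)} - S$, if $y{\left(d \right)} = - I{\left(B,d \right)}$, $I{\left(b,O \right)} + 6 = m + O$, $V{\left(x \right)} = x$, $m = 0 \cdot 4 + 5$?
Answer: $-1210722$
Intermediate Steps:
$m = 5$ ($m = 0 + 5 = 5$)
$I{\left(b,O \right)} = -1 + O$ ($I{\left(b,O \right)} = -6 + \left(5 + O\right) = -1 + O$)
$y{\left(d \right)} = 1 - d$ ($y{\left(d \right)} = - (-1 + d) = 1 - d$)
$S = 1210758$ ($S = 1119 \cdot 1082 = 1210758$)
$y{\left(V{\left(-35 \right)} \right)} - S = \left(1 - -35\right) - 1210758 = \left(1 + 35\right) - 1210758 = 36 - 1210758 = -1210722$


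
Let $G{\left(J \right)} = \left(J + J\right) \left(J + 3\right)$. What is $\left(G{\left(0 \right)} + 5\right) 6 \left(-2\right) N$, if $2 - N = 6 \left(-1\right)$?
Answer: $-480$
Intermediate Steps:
$G{\left(J \right)} = 2 J \left(3 + J\right)$
$N = 8$ ($N = 2 - 6 \left(-1\right) = 2 - -6 = 2 + 6 = 8$)
$\left(G{\left(0 \right)} + 5\right) 6 \left(-2\right) N = \left(2 \cdot 0 \left(3 + 0\right) + 5\right) 6 \left(-2\right) 8 = \left(2 \cdot 0 \cdot 3 + 5\right) 6 \left(-2\right) 8 = \left(0 + 5\right) 6 \left(-2\right) 8 = 5 \cdot 6 \left(-2\right) 8 = 30 \left(-2\right) 8 = \left(-60\right) 8 = -480$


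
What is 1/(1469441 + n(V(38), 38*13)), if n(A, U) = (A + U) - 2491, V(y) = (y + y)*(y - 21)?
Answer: 1/1468736 ≈ 6.8086e-7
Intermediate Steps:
V(y) = 2*y*(-21 + y) (V(y) = (2*y)*(-21 + y) = 2*y*(-21 + y))
n(A, U) = -2491 + A + U
1/(1469441 + n(V(38), 38*13)) = 1/(1469441 + (-2491 + 2*38*(-21 + 38) + 38*13)) = 1/(1469441 + (-2491 + 2*38*17 + 494)) = 1/(1469441 + (-2491 + 1292 + 494)) = 1/(1469441 - 705) = 1/1468736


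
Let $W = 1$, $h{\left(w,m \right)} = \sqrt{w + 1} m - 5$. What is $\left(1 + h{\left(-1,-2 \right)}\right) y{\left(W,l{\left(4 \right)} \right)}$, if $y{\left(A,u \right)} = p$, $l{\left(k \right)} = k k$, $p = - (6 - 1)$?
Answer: $20$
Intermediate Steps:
$h{\left(w,m \right)} = -5 + m \sqrt{1 + w}$ ($h{\left(w,m \right)} = \sqrt{1 + w} m - 5 = m \sqrt{1 + w} - 5 = -5 + m \sqrt{1 + w}$)
$p = -5$ ($p = \left(-1\right) 5 = -5$)
$l{\left(k \right)} = k^{2}$
$y{\left(A,u \right)} = -5$
$\left(1 + h{\left(-1,-2 \right)}\right) y{\left(W,l{\left(4 \right)} \right)} = \left(1 - \left(5 + 2 \sqrt{1 - 1}\right)\right) \left(-5\right) = \left(1 - \left(5 + 2 \sqrt{0}\right)\right) \left(-5\right) = \left(1 - 5\right) \left(-5\right) = \left(-4\right) \left(-5\right) = 20$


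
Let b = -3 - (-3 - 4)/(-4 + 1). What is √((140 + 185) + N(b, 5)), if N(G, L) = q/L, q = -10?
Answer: √323 ≈ 17.972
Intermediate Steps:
b = -16/3 (b = -3 - (-7)/(-3) = -3 - (-7)*(-1)/3 = -3 - 1*7/3 = -3 - 7/3 = -16/3 ≈ -5.3333)
N(G, L) = -10/L
√((140 + 185) + N(b, 5)) = √((140 + 185) - 10/5) = √(325 - 10*⅕) = √(325 - 2) = √323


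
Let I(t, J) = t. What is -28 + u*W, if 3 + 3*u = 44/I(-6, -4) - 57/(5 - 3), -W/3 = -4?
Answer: -550/3 ≈ -183.33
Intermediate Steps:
W = 12 (W = -3*(-4) = 12)
u = -233/18 (u = -1 + (44/(-6) - 57/(5 - 3))/3 = -1 + (44*(-⅙) - 57/2)/3 = -1 + (-22/3 - 57*½)/3 = -1 + (-22/3 - 57/2)/3 = -1 + (⅓)*(-215/6) = -1 - 215/18 = -233/18 ≈ -12.944)
-28 + u*W = -28 - 233/18*12 = -28 - 466/3 = -550/3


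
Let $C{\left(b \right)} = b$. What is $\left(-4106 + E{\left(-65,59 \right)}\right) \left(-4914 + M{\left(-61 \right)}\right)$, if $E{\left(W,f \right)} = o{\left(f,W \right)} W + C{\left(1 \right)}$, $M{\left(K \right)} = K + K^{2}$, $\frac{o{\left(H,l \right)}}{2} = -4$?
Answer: $4495590$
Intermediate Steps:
$o{\left(H,l \right)} = -8$ ($o{\left(H,l \right)} = 2 \left(-4\right) = -8$)
$E{\left(W,f \right)} = 1 - 8 W$ ($E{\left(W,f \right)} = - 8 W + 1 = 1 - 8 W$)
$\left(-4106 + E{\left(-65,59 \right)}\right) \left(-4914 + M{\left(-61 \right)}\right) = \left(-4106 + \left(1 - -520\right)\right) \left(-4914 - 61 \left(1 - 61\right)\right) = \left(-4106 + \left(1 + 520\right)\right) \left(-4914 - -3660\right) = \left(-4106 + 521\right) \left(-4914 + 3660\right) = \left(-3585\right) \left(-1254\right) = 4495590$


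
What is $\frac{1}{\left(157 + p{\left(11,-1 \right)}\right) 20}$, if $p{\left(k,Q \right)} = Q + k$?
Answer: $\frac{1}{3340} \approx 0.0002994$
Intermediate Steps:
$\frac{1}{\left(157 + p{\left(11,-1 \right)}\right) 20} = \frac{1}{\left(157 + \left(-1 + 11\right)\right) 20} = \frac{1}{\left(157 + 10\right) 20} = \frac{1}{167 \cdot 20} = \frac{1}{3340}$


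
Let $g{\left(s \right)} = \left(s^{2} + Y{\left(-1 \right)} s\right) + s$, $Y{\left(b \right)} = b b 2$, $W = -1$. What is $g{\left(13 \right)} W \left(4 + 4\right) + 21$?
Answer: $-1643$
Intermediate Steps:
$Y{\left(b \right)} = 2 b^{2}$ ($Y{\left(b \right)} = b^{2} \cdot 2 = 2 b^{2}$)
$g{\left(s \right)} = s^{2} + 3 s$ ($g{\left(s \right)} = \left(s^{2} + 2 \left(-1\right)^{2} s\right) + s = \left(s^{2} + 2 \cdot 1 s\right) + s = \left(s^{2} + 2 s\right) + s = s^{2} + 3 s$)
$g{\left(13 \right)} W \left(4 + 4\right) + 21 = 13 \left(3 + 13\right) \left(- (4 + 4)\right) + 21 = 13 \cdot 16 \left(\left(-1\right) 8\right) + 21 = 208 \left(-8\right) + 21 = -1664 + 21 = -1643$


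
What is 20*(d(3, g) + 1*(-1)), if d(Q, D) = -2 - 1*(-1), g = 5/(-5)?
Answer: -40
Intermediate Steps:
g = -1 (g = 5*(-1/5) = -1)
d(Q, D) = -1 (d(Q, D) = -2 + 1 = -1)
20*(d(3, g) + 1*(-1)) = 20*(-1 + 1*(-1)) = 20*(-1 - 1) = 20*(-2) = -40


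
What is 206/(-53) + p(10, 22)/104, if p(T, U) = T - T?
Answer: -206/53 ≈ -3.8868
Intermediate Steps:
p(T, U) = 0
206/(-53) + p(10, 22)/104 = 206/(-53) + 0/104 = 206*(-1/53) + 0*(1/104) = -206/53 + 0 = -206/53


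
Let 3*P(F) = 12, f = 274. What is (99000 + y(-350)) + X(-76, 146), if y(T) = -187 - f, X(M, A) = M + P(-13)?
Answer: 98467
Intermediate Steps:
P(F) = 4 (P(F) = (⅓)*12 = 4)
X(M, A) = 4 + M (X(M, A) = M + 4 = 4 + M)
y(T) = -461 (y(T) = -187 - 1*274 = -187 - 274 = -461)
(99000 + y(-350)) + X(-76, 146) = (99000 - 461) + (4 - 76) = 98539 - 72 = 98467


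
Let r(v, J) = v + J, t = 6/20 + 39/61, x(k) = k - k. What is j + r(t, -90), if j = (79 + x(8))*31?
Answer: 1439563/610 ≈ 2359.9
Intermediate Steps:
x(k) = 0
t = 573/610 (t = 6*(1/20) + 39*(1/61) = 3/10 + 39/61 = 573/610 ≈ 0.93934)
r(v, J) = J + v
j = 2449 (j = (79 + 0)*31 = 79*31 = 2449)
j + r(t, -90) = 2449 + (-90 + 573/610) = 2449 - 54327/610 = 1439563/610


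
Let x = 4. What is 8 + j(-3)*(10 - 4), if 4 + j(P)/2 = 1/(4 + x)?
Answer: -77/2 ≈ -38.500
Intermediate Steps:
j(P) = -31/4 (j(P) = -8 + 2/(4 + 4) = -8 + 2/8 = -8 + 2*(⅛) = -8 + ¼ = -31/4)
8 + j(-3)*(10 - 4) = 8 - 31*(10 - 4)/4 = 8 - 31/4*6 = 8 - 93/2 = -77/2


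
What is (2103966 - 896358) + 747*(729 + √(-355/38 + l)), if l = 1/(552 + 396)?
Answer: 1752171 + 249*I*√757634253/3002 ≈ 1.7522e+6 + 2283.1*I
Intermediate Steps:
l = 1/948 ≈ 0.0010549
(2103966 - 896358) + 747*(729 + √(-355/38 + l)) = (2103966 - 896358) + 747*(729 + √(-355/38 + 1/948)) = 1207608 + 747*(729 + √(-355*1/38 + 1/948)) = 1207608 + 747*(729 + √(-355/38 + 1/948)) = 1207608 + 747*(729 + √(-168251/18012)) = 1207608 + 747*(729 + I*√757634253/9006) = 1207608 + (544563 + 249*I*√757634253/3002) = 1752171 + 249*I*√757634253/3002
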